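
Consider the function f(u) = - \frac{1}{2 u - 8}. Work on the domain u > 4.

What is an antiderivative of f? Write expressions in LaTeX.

An antiderivative is F(u) = - \frac{\log{\left(\frac{u}{2} - 2 \right)}}{2}.

A candidate is checked by its d/du: the result must match f(u).
Check: d/du[- \frac{\log{\left(\frac{u}{2} - 2 \right)}}{2}] = - \frac{1}{2 u - 8} = f(u).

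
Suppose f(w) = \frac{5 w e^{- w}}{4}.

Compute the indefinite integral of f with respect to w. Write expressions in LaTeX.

Recognize the product-rule pattern: f = u'v + uv' with u = - \frac{5 w}{4} - \frac{5}{4}, v = e^{- w}, so integration by parts undoes it.
Check: d/dw[- \frac{5 \left(w + 1\right) e^{- w}}{4}] = \frac{5 w e^{- w}}{4} = f(w).

F(w) = - \frac{5 \left(w + 1\right) e^{- w}}{4} + C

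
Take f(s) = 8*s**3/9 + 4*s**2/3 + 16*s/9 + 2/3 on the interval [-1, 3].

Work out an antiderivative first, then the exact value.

Antiderivative: F(s) = 2*s**4/9 + 4*s**3/9 + 8*s**2/9 + 2*s/3; value = 40

The substitution u = -2*s**2/3 - 2*s/3 - 1 works: f is exactly (dF/du)*(du/ds) for that inner function.
F(s) = 2*s**4/9 + 4*s**3/9 + 8*s**2/9 + 2*s/3 is an antiderivative of f.
Check: d/ds[2*s**4/9 + 4*s**3/9 + 8*s**2/9 + 2*s/3] = 8*s**3/9 + 4*s**2/3 + 16*s/9 + 2/3 = f(s).
F(3) = 40; F(-1) = 0.
Integral = F(3) - F(-1) = 40.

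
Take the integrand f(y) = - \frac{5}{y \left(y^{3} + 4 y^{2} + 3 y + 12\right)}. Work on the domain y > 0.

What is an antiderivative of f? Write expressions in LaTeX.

An antiderivative is F(y) = - \frac{5 \log{\left(y \right)}}{12} + \frac{5 \log{\left(y + 4 \right)}}{76} + \frac{10 \log{\left(y^{2} + 3 \right)}}{57} + \frac{5 \sqrt{3} \operatorname{atan}{\left(\frac{\sqrt{3} y}{3} \right)}}{57}.

The denominator factors as y \left(y + 4\right) \left(y^{2} + 3\right); partial fractions split f into directly integrable pieces: \frac{5 \left(4 y + 3\right)}{57 \left(y^{2} + 3\right)} + \frac{5}{76 \left(y + 4\right)} - \frac{5}{12 y}.
Check: d/dy[- \frac{5 \log{\left(y \right)}}{12} + \frac{5 \log{\left(y + 4 \right)}}{76} + \frac{10 \log{\left(y^{2} + 3 \right)}}{57} + \frac{5 \sqrt{3} \operatorname{atan}{\left(\frac{\sqrt{3} y}{3} \right)}}{57}] = - \frac{5}{y^{4} + 4 y^{3} + 3 y^{2} + 12 y}, which equals f(y).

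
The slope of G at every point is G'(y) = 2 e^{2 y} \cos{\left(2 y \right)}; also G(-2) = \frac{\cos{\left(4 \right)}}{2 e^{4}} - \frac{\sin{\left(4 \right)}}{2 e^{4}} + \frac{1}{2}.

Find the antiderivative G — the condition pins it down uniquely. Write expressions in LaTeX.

G(y) = \frac{e^{2 y} \sin{\left(2 y \right)}}{2} + \frac{e^{2 y} \cos{\left(2 y \right)}}{2} + \frac{1}{2}

A first test for any G(y): its y-derivative must equal the given G'(y).
A general antiderivative is \frac{e^{2 y} \sin{\left(2 y \right)}}{2} + \frac{e^{2 y} \cos{\left(2 y \right)}}{2} + C.
The condition gives C = \frac{\cos{\left(4 \right)}}{2 e^{4}} - \frac{\sin{\left(4 \right)}}{2 e^{4}} + \frac{1}{2} - (\frac{\cos{\left(4 \right)}}{2 e^{4}} - \frac{\sin{\left(4 \right)}}{2 e^{4}}) = \frac{1}{2}.
So G(y) = \frac{e^{2 y} \sin{\left(2 y \right)}}{2} + \frac{e^{2 y} \cos{\left(2 y \right)}}{2} + \frac{1}{2}.
Check: d/dy[\frac{e^{2 y} \sin{\left(2 y \right)}}{2} + \frac{e^{2 y} \cos{\left(2 y \right)}}{2} + \frac{1}{2}] = 2 e^{2 y} \cos{\left(2 y \right)} = G'(y).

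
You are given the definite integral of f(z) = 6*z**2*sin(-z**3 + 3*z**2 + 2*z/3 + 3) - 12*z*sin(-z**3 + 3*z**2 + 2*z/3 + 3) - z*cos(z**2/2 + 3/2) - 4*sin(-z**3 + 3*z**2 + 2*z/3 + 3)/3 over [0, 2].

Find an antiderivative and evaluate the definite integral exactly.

Integrate term by term and add the pieces.
F(z) = -sin(z**2/2 + 3/2) + 2*cos(-z**3 + 3*z**2 + 2*z/3 + 3) is an antiderivative of f.
Check: d/dz[-sin(z**2/2 + 3/2) + 2*cos(-z**3 + 3*z**2 + 2*z/3 + 3)] = 6*z**2*sin(-z**3 + 3*z**2 + 2*z/3 + 3) - 12*z*sin(-z**3 + 3*z**2 + 2*z/3 + 3) - z*cos(z**2/2 + 3/2) - 4*sin(-z**3 + 3*z**2 + 2*z/3 + 3)/3 = f(z).
F(2) = 2*cos(25/3) - sin(7/2); F(0) = 2*cos(3) - sin(3/2).
Integral = F(2) - F(0) = 2*cos(25/3) - sin(7/2) + sin(3/2) - 2*cos(3).

Antiderivative: F(z) = -sin(z**2/2 + 3/2) + 2*cos(-z**3 + 3*z**2 + 2*z/3 + 3); value = 2*cos(25/3) - sin(7/2) + sin(3/2) - 2*cos(3)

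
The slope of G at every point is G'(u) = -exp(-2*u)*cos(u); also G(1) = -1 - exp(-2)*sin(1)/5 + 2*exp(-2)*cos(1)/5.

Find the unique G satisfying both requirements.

Recover the given G'(u) by differentiating a candidate G(u); any mismatch rules it out.
A general antiderivative is -exp(-2*u)*sin(u)/5 + 2*exp(-2*u)*cos(u)/5 + C.
The condition gives C = -1 - exp(-2)*sin(1)/5 + 2*exp(-2)*cos(1)/5 - (-exp(-2)*sin(1)/5 + 2*exp(-2)*cos(1)/5) = -1.
So G(u) = (-5*exp(2*u) - sin(u) + 2*cos(u))*exp(-2*u)/5.
Check: d/du[(-5*exp(2*u) - sin(u) + 2*cos(u))*exp(-2*u)/5] = -exp(-2*u)*cos(u) = G'(u).

G(u) = (-5*exp(2*u) - sin(u) + 2*cos(u))*exp(-2*u)/5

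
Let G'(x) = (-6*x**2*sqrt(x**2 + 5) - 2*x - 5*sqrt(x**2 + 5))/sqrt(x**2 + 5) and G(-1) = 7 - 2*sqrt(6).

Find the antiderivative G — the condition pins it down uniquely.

For G(x) to be correct, d/dx[G] must agree with the stated G'(x) identically.
A general antiderivative is -2*x**3 - 5*x - 2*sqrt(x**2 + 5) + C.
The condition gives C = 7 - 2*sqrt(6) - (7 - 2*sqrt(6)) = 0.
So G(x) = -2*x**3 - 5*x - 2*sqrt(x**2 + 5).
Check: d/dx[-2*x**3 - 5*x - 2*sqrt(x**2 + 5)] = (-6*x**2*sqrt(x**2 + 5) - 2*x - 5*sqrt(x**2 + 5))/sqrt(x**2 + 5) = G'(x).

G(x) = -2*x**3 - 5*x - 2*sqrt(x**2 + 5)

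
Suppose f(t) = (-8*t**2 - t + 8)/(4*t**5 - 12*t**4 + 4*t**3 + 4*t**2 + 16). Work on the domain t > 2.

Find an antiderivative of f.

An antiderivative is F(t) = (-212*t*log(t - 2) + 50*t*log(t + 1) + 81*t*log(t**2 + 1) + 2034*t*atan(t) + 424*log(t - 2) - 100*log(t + 1) - 162*log(t**2 + 1) - 4068*atan(t) + 1560)/(3600*t - 7200).

Factor the denominator (4*(t - 2)**2*(t + 1)*(t**2 + 1)) and decompose: f = (9*t + 113)/(200*(t**2 + 1)) + 1/(72*(t + 1)) - 53/(900*(t - 2)) - 13/(30*(t - 2)**2); each piece integrates to a log, atan, or power term.
Check: d/dt[(-212*t*log(t - 2) + 50*t*log(t + 1) + 81*t*log(t**2 + 1) + 2034*t*atan(t) + 424*log(t - 2) - 100*log(t + 1) - 162*log(t**2 + 1) - 4068*atan(t) + 1560)/(3600*t - 7200)] = (-8*t**2 - t + 8)/(4*t**5 - 12*t**4 + 4*t**3 + 4*t**2 + 16) = f(t).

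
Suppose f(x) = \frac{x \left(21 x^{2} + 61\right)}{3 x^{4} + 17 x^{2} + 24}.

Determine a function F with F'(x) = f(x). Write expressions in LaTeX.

An antiderivative is F(x) = \frac{5 \log{\left(\frac{x^{2}}{2} + \frac{4}{3} \right)} + 2 \log{\left(2 x^{2} + 6 \right)}}{2}.

Check any antiderivative F(x) by computing F'(x) and comparing it with f(x).
Check: d/dx[\frac{5 \log{\left(\frac{x^{2}}{2} + \frac{4}{3} \right)} + 2 \log{\left(2 x^{2} + 6 \right)}}{2}] = \frac{21 x^{3} + 61 x}{3 x^{4} + 17 x^{2} + 24}, which equals f(x).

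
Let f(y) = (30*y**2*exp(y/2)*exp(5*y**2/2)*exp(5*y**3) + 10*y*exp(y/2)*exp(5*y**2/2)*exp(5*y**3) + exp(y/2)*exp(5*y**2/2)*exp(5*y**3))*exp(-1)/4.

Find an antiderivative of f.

f matches the chain-rule pattern g'(h)*h' with inner function h(y) = 5*y**3 + 5*y**2/2 + y/2 - 1; substituting u = h(y) collapses the integral.
Check: d/dy[exp(-1)*exp(y/2)*exp(5*y**2/2)*exp(5*y**3)/2] = (30*y**2*exp(y/2)*exp(5*y**2/2)*exp(5*y**3) + 10*y*exp(y/2)*exp(5*y**2/2)*exp(5*y**3) + exp(y/2)*exp(5*y**2/2)*exp(5*y**3))*exp(-1)/4 = f(y).

An antiderivative is F(y) = exp(-1)*exp(y/2)*exp(5*y**2/2)*exp(5*y**3)/2.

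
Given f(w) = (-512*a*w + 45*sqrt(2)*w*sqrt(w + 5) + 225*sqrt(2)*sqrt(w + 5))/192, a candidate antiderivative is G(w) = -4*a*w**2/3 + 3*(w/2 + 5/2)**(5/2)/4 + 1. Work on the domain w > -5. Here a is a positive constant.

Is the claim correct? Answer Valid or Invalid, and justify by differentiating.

d/dw[G] = -8*a*w/3 + 15*sqrt(2)*w*sqrt(w + 5)/64 + 75*sqrt(2)*sqrt(w + 5)/64
This equals f(w) exactly, so the claim holds.

Valid - the claim checks out under differentiation.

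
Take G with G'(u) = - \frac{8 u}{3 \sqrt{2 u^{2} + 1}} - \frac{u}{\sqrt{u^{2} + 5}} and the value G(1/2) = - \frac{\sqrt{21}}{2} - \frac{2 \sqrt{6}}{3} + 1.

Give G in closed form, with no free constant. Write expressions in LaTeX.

The integrand splits into summands that can be handled one at a time.
A general antiderivative is - \sqrt{u^{2} + 5} - \frac{4 \sqrt{2 u^{2} + 1}}{3} + C.
The condition gives C = - \frac{\sqrt{21}}{2} - \frac{2 \sqrt{6}}{3} + 1 - (- \frac{\sqrt{21}}{2} - \frac{2 \sqrt{6}}{3}) = 1.
So G(u) = - \frac{3 \sqrt{u^{2} + 5} + 4 \sqrt{2 u^{2} + 1} - 3}{3}.
Check: d/du[- \frac{3 \sqrt{u^{2} + 5} + 4 \sqrt{2 u^{2} + 1} - 3}{3}] = \frac{- 8 u \sqrt{u^{2} + 5} - 3 u \sqrt{2 u^{2} + 1}}{3 \sqrt{u^{2} + 5} \sqrt{2 u^{2} + 1}}, which equals G'(u).

G(u) = - \frac{3 \sqrt{u^{2} + 5} + 4 \sqrt{2 u^{2} + 1} - 3}{3}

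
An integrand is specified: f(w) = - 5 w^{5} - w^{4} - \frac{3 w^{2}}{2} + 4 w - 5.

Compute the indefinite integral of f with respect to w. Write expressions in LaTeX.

Integrate term by term and add the pieces.
Check: d/dw[- \frac{5 w^{6}}{6} - \frac{w^{5}}{5} - \frac{w^{3}}{2} + 2 w^{2} - 5 w] = - 5 w^{5} - w^{4} - \frac{3 w^{2}}{2} + 4 w - 5 = f(w).

F(w) = - \frac{5 w^{6}}{6} - \frac{w^{5}}{5} - \frac{w^{3}}{2} + 2 w^{2} - 5 w + C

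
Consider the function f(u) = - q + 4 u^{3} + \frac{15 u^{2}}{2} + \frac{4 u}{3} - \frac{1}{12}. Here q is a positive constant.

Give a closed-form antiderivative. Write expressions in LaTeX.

The integrand splits into summands that can be handled one at a time.
Check: d/du[- q u + u^{4} + \frac{5 u^{3}}{2} + \frac{2 u^{2}}{3} - \frac{u}{12}] = - q + 4 u^{3} + \frac{15 u^{2}}{2} + \frac{4 u}{3} - \frac{1}{12} = f(u).

An antiderivative is F(u) = - q u + u^{4} + \frac{5 u^{3}}{2} + \frac{2 u^{2}}{3} - \frac{u}{12}.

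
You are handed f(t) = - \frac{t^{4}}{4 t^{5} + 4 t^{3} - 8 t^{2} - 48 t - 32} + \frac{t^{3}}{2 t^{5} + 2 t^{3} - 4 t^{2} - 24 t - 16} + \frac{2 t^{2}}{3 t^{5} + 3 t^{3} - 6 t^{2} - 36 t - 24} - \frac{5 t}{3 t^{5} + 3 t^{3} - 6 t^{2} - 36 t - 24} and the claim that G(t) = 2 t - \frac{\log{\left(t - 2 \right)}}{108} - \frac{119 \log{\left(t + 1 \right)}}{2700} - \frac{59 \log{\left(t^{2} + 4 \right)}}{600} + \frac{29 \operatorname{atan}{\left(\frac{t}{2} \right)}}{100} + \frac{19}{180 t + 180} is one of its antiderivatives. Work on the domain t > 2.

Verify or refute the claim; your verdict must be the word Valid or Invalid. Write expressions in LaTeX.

Invalid: d/dt[G] - f = 2, which is not 0.

d/dt[G] = \frac{24 t^{5} - 3 t^{4} + 30 t^{3} - 40 t^{2} - 308 t - 192}{12 t^{5} + 12 t^{3} - 24 t^{2} - 144 t - 96}
d/dt[G] - f(t) = 2 != 0.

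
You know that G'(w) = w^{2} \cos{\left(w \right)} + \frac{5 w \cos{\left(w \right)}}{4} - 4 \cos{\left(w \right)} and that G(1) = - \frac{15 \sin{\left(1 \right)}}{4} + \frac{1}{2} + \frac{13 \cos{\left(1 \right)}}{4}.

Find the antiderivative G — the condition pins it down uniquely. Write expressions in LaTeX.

G(w) = w^{2} \sin{\left(w \right)} + \frac{5 w \sin{\left(w \right)}}{4} + 2 w \cos{\left(w \right)} - 6 \sin{\left(w \right)} + \frac{5 \cos{\left(w \right)}}{4} + \frac{1}{2}

The integrand splits into summands that can be handled one at a time.
A general antiderivative is w^{2} \sin{\left(w \right)} + \frac{5 w \sin{\left(w \right)}}{4} + 2 w \cos{\left(w \right)} - 6 \sin{\left(w \right)} + \frac{5 \cos{\left(w \right)}}{4} + C.
The condition gives C = - \frac{15 \sin{\left(1 \right)}}{4} + \frac{1}{2} + \frac{13 \cos{\left(1 \right)}}{4} - (- \frac{15 \sin{\left(1 \right)}}{4} + \frac{13 \cos{\left(1 \right)}}{4}) = \frac{1}{2}.
So G(w) = w^{2} \sin{\left(w \right)} + \frac{5 w \sin{\left(w \right)}}{4} + 2 w \cos{\left(w \right)} - 6 \sin{\left(w \right)} + \frac{5 \cos{\left(w \right)}}{4} + \frac{1}{2}.
Check: d/dw[w^{2} \sin{\left(w \right)} + \frac{5 w \sin{\left(w \right)}}{4} + 2 w \cos{\left(w \right)} - 6 \sin{\left(w \right)} + \frac{5 \cos{\left(w \right)}}{4} + \frac{1}{2}] = w^{2} \cos{\left(w \right)} + \frac{5 w \cos{\left(w \right)}}{4} - 4 \cos{\left(w \right)} = G'(w).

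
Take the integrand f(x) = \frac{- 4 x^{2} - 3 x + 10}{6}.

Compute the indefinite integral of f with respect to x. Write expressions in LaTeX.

F(x) = - \frac{2 x^{3}}{9} - \frac{x^{2}}{4} + \frac{5 x}{3} + C

Any candidate F(x) must reproduce f(x) exactly when differentiated.
Check: d/dx[- \frac{2 x^{3}}{9} - \frac{x^{2}}{4} + \frac{5 x}{3}] = - \frac{2 x^{2}}{3} - \frac{x}{2} + \frac{5}{3}, which equals f(x).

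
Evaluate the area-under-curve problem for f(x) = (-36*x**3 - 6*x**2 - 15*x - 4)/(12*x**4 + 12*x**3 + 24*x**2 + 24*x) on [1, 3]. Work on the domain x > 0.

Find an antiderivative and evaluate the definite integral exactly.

Antiderivative: F(x) = -log(x)/6 - 41*log(x + 1)/36 - 61*log(x**2 + 2)/72 + 49*sqrt(2)*atan(sqrt(2)*x/2)/72; value = -61*log(11)/72 - 41*log(4)/36 - 49*sqrt(2)*atan(sqrt(2)/2)/72 + 49*log(3)/72 + 41*log(2)/36 + 49*sqrt(2)*atan(3*sqrt(2)/2)/72

The denominator factors as 12*x*(x + 1)*(x**2 + 2); partial fractions split f into directly integrable pieces: -(61*x - 49)/(36*(x**2 + 2)) - 41/(36*(x + 1)) - 1/(6*x).
F(x) = -log(x)/6 - 41*log(x + 1)/36 - 61*log(x**2 + 2)/72 + 49*sqrt(2)*atan(sqrt(2)*x/2)/72 is an antiderivative of f.
Check: d/dx[-log(x)/6 - 41*log(x + 1)/36 - 61*log(x**2 + 2)/72 + 49*sqrt(2)*atan(sqrt(2)*x/2)/72] = (-36*x**3 - 6*x**2 - 15*x - 4)/(12*x**4 + 12*x**3 + 24*x**2 + 24*x) = f(x).
F(3) = -61*log(11)/72 - 41*log(4)/36 - log(3)/6 + 49*sqrt(2)*atan(3*sqrt(2)/2)/72; F(1) = -61*log(3)/72 - 41*log(2)/36 + 49*sqrt(2)*atan(sqrt(2)/2)/72.
Integral = F(3) - F(1) = -61*log(11)/72 - 41*log(4)/36 - 49*sqrt(2)*atan(sqrt(2)/2)/72 + 49*log(3)/72 + 41*log(2)/36 + 49*sqrt(2)*atan(3*sqrt(2)/2)/72.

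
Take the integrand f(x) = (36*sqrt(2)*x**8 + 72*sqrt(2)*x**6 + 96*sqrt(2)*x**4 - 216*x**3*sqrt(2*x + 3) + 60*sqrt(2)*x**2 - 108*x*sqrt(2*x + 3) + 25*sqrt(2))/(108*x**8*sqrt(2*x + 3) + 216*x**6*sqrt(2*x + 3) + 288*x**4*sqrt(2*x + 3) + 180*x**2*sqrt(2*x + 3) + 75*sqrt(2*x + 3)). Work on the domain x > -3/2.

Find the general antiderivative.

Since d/dx undoes antidifferentiation here, F'(x) = f(x) is required of F(x).
Check: d/dx[(6*sqrt(2)*x**4*sqrt(2*x + 3) + 6*sqrt(2)*x**2*sqrt(2*x + 3) + 5*sqrt(2)*sqrt(2*x + 3) + 9)/(3*(6*x**4 + 6*x**2 + 5))] = (36*sqrt(2)*x**8 + 72*sqrt(2)*x**6 + 96*sqrt(2)*x**4 - 216*x**3*sqrt(2*x + 3) + 60*sqrt(2)*x**2 - 108*x*sqrt(2*x + 3) + 25*sqrt(2))/(108*x**8*sqrt(2*x + 3) + 216*x**6*sqrt(2*x + 3) + 288*x**4*sqrt(2*x + 3) + 180*x**2*sqrt(2*x + 3) + 75*sqrt(2*x + 3)) = f(x).

F(x) = (6*sqrt(2)*x**4*sqrt(2*x + 3) + 6*sqrt(2)*x**2*sqrt(2*x + 3) + 5*sqrt(2)*sqrt(2*x + 3) + 9)/(3*(6*x**4 + 6*x**2 + 5)) + C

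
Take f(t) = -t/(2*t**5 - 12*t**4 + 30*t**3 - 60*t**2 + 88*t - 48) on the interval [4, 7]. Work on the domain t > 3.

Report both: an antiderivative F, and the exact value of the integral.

The denominator factors as 2*(t - 3)*(t - 2)*(t - 1)*(t**2 + 4); partial fractions split f into directly integrable pieces: -(9*t + 14)/(520*(t**2 + 4)) - 1/(20*(t - 1)) + 1/(8*(t - 2)) - 3/(52*(t - 3)).
F(t) = -3*log(t - 3)/52 + log(t - 2)/8 - log(t - 1)/20 - 9*log(t**2 + 4)/1040 - 7*atan(t/2)/520 is an antiderivative of f.
Check: d/dt[-3*log(t - 3)/52 + log(t - 2)/8 - log(t - 1)/20 - 9*log(t**2 + 4)/1040 - 7*atan(t/2)/520] = -t/(2*t**5 - 12*t**4 + 30*t**3 - 60*t**2 + 88*t - 48) = f(t).
F(7) = -log(6)/20 - 3*log(4)/52 - 9*log(53)/1040 - 7*atan(7/2)/520 + log(5)/8; F(4) = -log(3)/20 - 9*log(20)/1040 - 7*atan(2)/520 + log(2)/8.
Integral = F(7) - F(4) = -log(6)/20 - log(2)/8 - 3*log(4)/52 - 9*log(53)/1040 - 7*atan(7/2)/520 + 7*atan(2)/520 + 9*log(20)/1040 + log(3)/20 + log(5)/8.

Antiderivative: F(t) = -3*log(t - 3)/52 + log(t - 2)/8 - log(t - 1)/20 - 9*log(t**2 + 4)/1040 - 7*atan(t/2)/520; value = -log(6)/20 - log(2)/8 - 3*log(4)/52 - 9*log(53)/1040 - 7*atan(7/2)/520 + 7*atan(2)/520 + 9*log(20)/1040 + log(3)/20 + log(5)/8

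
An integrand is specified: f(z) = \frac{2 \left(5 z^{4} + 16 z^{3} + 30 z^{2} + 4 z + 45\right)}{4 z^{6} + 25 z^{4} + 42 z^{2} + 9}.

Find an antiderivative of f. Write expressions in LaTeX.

An antiderivative is F(z) = 5 \operatorname{atan}{\left(2 z \right)} - \frac{2}{\frac{z^{2}}{2} + \frac{3}{2}}.

Any candidate F(z) must reproduce f(z) exactly when differentiated.
Check: d/dz[5 \operatorname{atan}{\left(2 z \right)} - \frac{2}{\frac{z^{2}}{2} + \frac{3}{2}}] = \frac{10 z^{4} + 32 z^{3} + 60 z^{2} + 8 z + 90}{4 z^{6} + 25 z^{4} + 42 z^{2} + 9}, which equals f(z).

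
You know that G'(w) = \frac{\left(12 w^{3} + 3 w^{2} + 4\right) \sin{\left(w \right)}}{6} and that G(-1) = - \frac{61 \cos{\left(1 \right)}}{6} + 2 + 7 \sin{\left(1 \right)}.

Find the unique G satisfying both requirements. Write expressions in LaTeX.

G(w) = - 2 w^{3} \cos{\left(w \right)} + 6 w^{2} \sin{\left(w \right)} - \frac{w^{2} \cos{\left(w \right)}}{2} + w \sin{\left(w \right)} + 12 w \cos{\left(w \right)} - 12 \sin{\left(w \right)} + \frac{\cos{\left(w \right)}}{3} + 2

The proposed G(w) is checked by its d/dw: the result must match the given G'(w).
A general antiderivative is - 2 w^{3} \cos{\left(w \right)} + 6 w^{2} \sin{\left(w \right)} - \frac{w^{2} \cos{\left(w \right)}}{2} + w \sin{\left(w \right)} + 12 w \cos{\left(w \right)} - 12 \sin{\left(w \right)} + \frac{\cos{\left(w \right)}}{3} + C.
The condition gives C = - \frac{61 \cos{\left(1 \right)}}{6} + 2 + 7 \sin{\left(1 \right)} - (- \frac{61 \cos{\left(1 \right)}}{6} + 7 \sin{\left(1 \right)}) = 2.
So G(w) = - 2 w^{3} \cos{\left(w \right)} + 6 w^{2} \sin{\left(w \right)} - \frac{w^{2} \cos{\left(w \right)}}{2} + w \sin{\left(w \right)} + 12 w \cos{\left(w \right)} - 12 \sin{\left(w \right)} + \frac{\cos{\left(w \right)}}{3} + 2.
Check: d/dw[- 2 w^{3} \cos{\left(w \right)} + 6 w^{2} \sin{\left(w \right)} - \frac{w^{2} \cos{\left(w \right)}}{2} + w \sin{\left(w \right)} + 12 w \cos{\left(w \right)} - 12 \sin{\left(w \right)} + \frac{\cos{\left(w \right)}}{3} + 2] = 2 w^{3} \sin{\left(w \right)} + \frac{w^{2} \sin{\left(w \right)}}{2} + \frac{2 \sin{\left(w \right)}}{3}, which equals G'(w).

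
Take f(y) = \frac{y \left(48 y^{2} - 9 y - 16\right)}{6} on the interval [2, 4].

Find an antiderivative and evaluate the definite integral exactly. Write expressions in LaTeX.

Antiderivative: F(y) = 2 y^{4} - \frac{y^{3}}{2} - \frac{4 y^{2}}{3}; value = 436

Since d/dy undoes antidifferentiation here, F'(y) = f(y) is required of F(y).
F(y) = 2 y^{4} - \frac{y^{3}}{2} - \frac{4 y^{2}}{3} is an antiderivative of f.
Check: d/dy[2 y^{4} - \frac{y^{3}}{2} - \frac{4 y^{2}}{3}] = 8 y^{3} - \frac{3 y^{2}}{2} - \frac{8 y}{3}, which equals f(y).
F(4) = \frac{1376}{3}; F(2) = \frac{68}{3}.
Integral = F(4) - F(2) = 436.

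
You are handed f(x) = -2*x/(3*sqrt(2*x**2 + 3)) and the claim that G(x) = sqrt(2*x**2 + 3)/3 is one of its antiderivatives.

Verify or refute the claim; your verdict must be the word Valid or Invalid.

Invalid: d/dx[G] - f = 4*x/(3*sqrt(2*x**2 + 3)), which is not 0.

d/dx[G] = 2*x/(3*sqrt(2*x**2 + 3))
d/dx[G] - f(x) = 4*x/(3*sqrt(2*x**2 + 3)) != 0.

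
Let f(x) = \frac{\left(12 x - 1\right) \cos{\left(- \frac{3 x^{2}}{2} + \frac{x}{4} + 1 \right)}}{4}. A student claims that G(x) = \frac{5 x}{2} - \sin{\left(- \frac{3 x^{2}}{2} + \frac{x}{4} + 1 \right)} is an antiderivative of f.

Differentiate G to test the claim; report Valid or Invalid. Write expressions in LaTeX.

Invalid: d/dx[G] - f = \frac{5}{2}, which is not 0.

d/dx[G] = 3 x \cos{\left(- \frac{3 x^{2}}{2} + \frac{x}{4} + 1 \right)} - \frac{\cos{\left(- \frac{3 x^{2}}{2} + \frac{x}{4} + 1 \right)}}{4} + \frac{5}{2}
d/dx[G] - f(x) = \frac{5}{2} != 0.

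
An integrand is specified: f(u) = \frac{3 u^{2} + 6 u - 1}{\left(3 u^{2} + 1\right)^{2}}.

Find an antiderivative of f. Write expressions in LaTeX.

f has the shape v'r + vr' for v = \frac{1}{3 u^{2} + 1} and r = - u - 1 — it is the derivative of the product v*r.
Check: d/du[\frac{- u - 1}{3 u^{2} + 1}] = \frac{3 u^{2} + 6 u - 1}{9 u^{4} + 6 u^{2} + 1}, which equals f(u).

An antiderivative is F(u) = \frac{- u - 1}{3 u^{2} + 1}.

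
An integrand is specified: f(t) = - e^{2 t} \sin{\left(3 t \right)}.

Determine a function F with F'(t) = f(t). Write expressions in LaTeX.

A candidate is checked by its d/dt: the result must match f(t).
Check: d/dt[- \frac{2 e^{2 t} \sin{\left(3 t \right)}}{13} + \frac{3 e^{2 t} \cos{\left(3 t \right)}}{13}] = - e^{2 t} \sin{\left(3 t \right)} = f(t).

An antiderivative is F(t) = - \frac{2 e^{2 t} \sin{\left(3 t \right)}}{13} + \frac{3 e^{2 t} \cos{\left(3 t \right)}}{13}.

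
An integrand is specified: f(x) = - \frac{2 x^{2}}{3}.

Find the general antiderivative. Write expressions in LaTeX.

F(x) = - \frac{2 x^{3}}{9} + C

Whatever form F(x) takes, F'(x) = f(x) is non-negotiable.
Check: d/dx[- \frac{2 x^{3}}{9}] = - \frac{2 x^{2}}{3} = f(x).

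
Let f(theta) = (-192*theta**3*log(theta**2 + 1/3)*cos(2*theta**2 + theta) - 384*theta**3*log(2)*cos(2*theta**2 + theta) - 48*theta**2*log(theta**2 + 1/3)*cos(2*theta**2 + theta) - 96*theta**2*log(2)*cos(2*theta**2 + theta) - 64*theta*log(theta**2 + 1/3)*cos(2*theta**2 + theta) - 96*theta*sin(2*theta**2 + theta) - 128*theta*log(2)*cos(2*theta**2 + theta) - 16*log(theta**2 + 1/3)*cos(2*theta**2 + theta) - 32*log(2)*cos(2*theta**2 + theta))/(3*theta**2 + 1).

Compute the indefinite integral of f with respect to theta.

f has the shape u'v + uv' for u = -16*log(4*theta**2 + 4/3) and v = sin(2*theta**2 + theta) — it is the derivative of the product u*v.
Check: d/dtheta[-16*log(4*theta**2 + 4/3)*sin(2*theta**2 + theta)] = (-192*theta**3*log(theta**2 + 1/3)*cos(2*theta**2 + theta) - 384*theta**3*log(2)*cos(2*theta**2 + theta) - 48*theta**2*log(theta**2 + 1/3)*cos(2*theta**2 + theta) - 96*theta**2*log(2)*cos(2*theta**2 + theta) - 64*theta*log(theta**2 + 1/3)*cos(2*theta**2 + theta) - 96*theta*sin(2*theta**2 + theta) - 128*theta*log(2)*cos(2*theta**2 + theta) - 16*log(theta**2 + 1/3)*cos(2*theta**2 + theta) - 32*log(2)*cos(2*theta**2 + theta))/(3*theta**2 + 1) = f(theta).

F(theta) = -16*log(4*theta**2 + 4/3)*sin(2*theta**2 + theta) + C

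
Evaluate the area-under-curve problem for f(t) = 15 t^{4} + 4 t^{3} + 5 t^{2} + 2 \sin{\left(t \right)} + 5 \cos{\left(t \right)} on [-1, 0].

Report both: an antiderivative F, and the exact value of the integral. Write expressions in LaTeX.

Integrate term by term and add the pieces.
F(t) = 3 t^{5} + t^{4} + \frac{5 t^{3}}{3} + 5 \sin{\left(t \right)} - 2 \cos{\left(t \right)} is an antiderivative of f.
Check: d/dt[3 t^{5} + t^{4} + \frac{5 t^{3}}{3} + 5 \sin{\left(t \right)} - 2 \cos{\left(t \right)}] = 15 t^{4} + 4 t^{3} + 5 t^{2} + 2 \sin{\left(t \right)} + 5 \cos{\left(t \right)} = f(t).
F(0) = -2; F(-1) = - 5 \sin{\left(1 \right)} - \frac{11}{3} - 2 \cos{\left(1 \right)}.
Integral = F(0) - F(-1) = 2 \cos{\left(1 \right)} + \frac{5}{3} + 5 \sin{\left(1 \right)}.

Antiderivative: F(t) = 3 t^{5} + t^{4} + \frac{5 t^{3}}{3} + 5 \sin{\left(t \right)} - 2 \cos{\left(t \right)}; value = 2 \cos{\left(1 \right)} + \frac{5}{3} + 5 \sin{\left(1 \right)}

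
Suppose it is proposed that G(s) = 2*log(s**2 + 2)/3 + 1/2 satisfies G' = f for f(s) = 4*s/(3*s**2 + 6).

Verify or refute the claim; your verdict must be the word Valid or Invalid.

d/ds[G] = 4*s/(3*s**2 + 6)
This equals f(s) exactly, so the claim holds.

Valid: G'(s) = f(s).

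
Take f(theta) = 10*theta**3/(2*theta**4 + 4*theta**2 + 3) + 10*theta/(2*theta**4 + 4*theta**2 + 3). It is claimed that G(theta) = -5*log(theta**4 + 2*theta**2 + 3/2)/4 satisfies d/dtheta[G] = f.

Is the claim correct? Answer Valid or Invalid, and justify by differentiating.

d/dtheta[G] = (-10*theta**3 - 10*theta)/(2*theta**4 + 4*theta**2 + 3)
d/dtheta[G] - f(theta) = (-20*theta**3 - 20*theta)/(2*theta**4 + 4*theta**2 + 3) != 0.

Invalid: d/dtheta[G] - f = (-20*theta**3 - 20*theta)/(2*theta**4 + 4*theta**2 + 3), which is not 0.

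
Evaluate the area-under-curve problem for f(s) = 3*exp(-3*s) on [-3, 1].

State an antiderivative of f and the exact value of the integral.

Whatever form F(s) takes, F'(s) = f(s) is non-negotiable.
F(s) = -exp(-3*s) is an antiderivative of f.
Check: d/ds[-exp(-3*s)] = 3*exp(-3*s) = f(s).
F(1) = -exp(-3); F(-3) = -exp(9).
Integral = F(1) - F(-3) = -exp(-3) + exp(9).

Antiderivative: F(s) = -exp(-3*s); value = -exp(-3) + exp(9)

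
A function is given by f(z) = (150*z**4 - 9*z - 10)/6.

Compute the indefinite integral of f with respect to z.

A first test for any F(z): its z-derivative must equal f(z) identically.
Check: d/dz[5*z**5 - 3*z**2/4 - 5*z/3] = 25*z**4 - 3*z/2 - 5/3, which equals f(z).

F(z) = 5*z**5 - 3*z**2/4 - 5*z/3 + C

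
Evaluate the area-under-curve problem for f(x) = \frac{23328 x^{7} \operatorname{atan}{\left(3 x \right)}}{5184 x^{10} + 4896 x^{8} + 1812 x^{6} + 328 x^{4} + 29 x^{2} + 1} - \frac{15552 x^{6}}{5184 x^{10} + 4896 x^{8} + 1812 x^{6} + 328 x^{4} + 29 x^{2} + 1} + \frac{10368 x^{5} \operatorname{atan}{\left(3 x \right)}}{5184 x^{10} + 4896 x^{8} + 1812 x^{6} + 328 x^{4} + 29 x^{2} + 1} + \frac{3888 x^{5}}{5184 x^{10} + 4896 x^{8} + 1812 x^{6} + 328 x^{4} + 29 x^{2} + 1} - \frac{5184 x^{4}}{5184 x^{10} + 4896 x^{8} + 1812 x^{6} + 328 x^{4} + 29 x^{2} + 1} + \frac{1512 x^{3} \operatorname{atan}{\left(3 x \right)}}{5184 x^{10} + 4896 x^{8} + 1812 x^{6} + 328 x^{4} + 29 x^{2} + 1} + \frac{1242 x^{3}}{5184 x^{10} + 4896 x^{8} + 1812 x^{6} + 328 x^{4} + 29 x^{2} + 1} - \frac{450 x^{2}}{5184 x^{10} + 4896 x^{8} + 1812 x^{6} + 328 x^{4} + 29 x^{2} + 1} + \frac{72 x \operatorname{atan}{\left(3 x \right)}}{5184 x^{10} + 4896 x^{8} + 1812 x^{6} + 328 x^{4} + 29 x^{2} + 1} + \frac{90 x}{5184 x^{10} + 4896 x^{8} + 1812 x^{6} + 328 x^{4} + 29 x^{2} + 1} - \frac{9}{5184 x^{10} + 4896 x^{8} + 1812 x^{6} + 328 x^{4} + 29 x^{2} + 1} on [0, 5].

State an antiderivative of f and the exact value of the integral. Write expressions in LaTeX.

f has the shape u'v + uv' for u = \frac{3}{4 x^{2} + 1} and v = \frac{2 x - \frac{1}{2}}{2 x^{2} + \frac{1}{3}} - 3 \operatorname{atan}{\left(3 x \right)} — it is the derivative of the product u*v.
F(x) = \frac{6 x}{8 x^{4} + \frac{10 x^{2}}{3} + \frac{1}{3}} - \frac{3}{16 x^{4} + \frac{20 x^{2}}{3} + \frac{2}{3}} - \frac{9 \operatorname{atan}{\left(3 x \right)}}{4 x^{2} + 1} is an antiderivative of f.
Check: d/dx[\frac{6 x}{8 x^{4} + \frac{10 x^{2}}{3} + \frac{1}{3}} - \frac{3}{16 x^{4} + \frac{20 x^{2}}{3} + \frac{2}{3}} - \frac{9 \operatorname{atan}{\left(3 x \right)}}{4 x^{2} + 1}] = \frac{23328 x^{7} \operatorname{atan}{\left(3 x \right)} - 15552 x^{6} + 10368 x^{5} \operatorname{atan}{\left(3 x \right)} + 3888 x^{5} - 5184 x^{4} + 1512 x^{3} \operatorname{atan}{\left(3 x \right)} + 1242 x^{3} - 450 x^{2} + 72 x \operatorname{atan}{\left(3 x \right)} + 90 x - 9}{5184 x^{10} + 4896 x^{8} + 1812 x^{6} + 328 x^{4} + 29 x^{2} + 1}, which equals f(x).
F(5) = \frac{171}{30502} - \frac{9 \operatorname{atan}{\left(15 \right)}}{101}; F(0) = - \frac{9}{2}.
Integral = F(5) - F(0) = \frac{68715}{15251} - \frac{9 \operatorname{atan}{\left(15 \right)}}{101}.

Antiderivative: F(x) = \frac{6 x}{8 x^{4} + \frac{10 x^{2}}{3} + \frac{1}{3}} - \frac{3}{16 x^{4} + \frac{20 x^{2}}{3} + \frac{2}{3}} - \frac{9 \operatorname{atan}{\left(3 x \right)}}{4 x^{2} + 1}; value = \frac{68715}{15251} - \frac{9 \operatorname{atan}{\left(15 \right)}}{101}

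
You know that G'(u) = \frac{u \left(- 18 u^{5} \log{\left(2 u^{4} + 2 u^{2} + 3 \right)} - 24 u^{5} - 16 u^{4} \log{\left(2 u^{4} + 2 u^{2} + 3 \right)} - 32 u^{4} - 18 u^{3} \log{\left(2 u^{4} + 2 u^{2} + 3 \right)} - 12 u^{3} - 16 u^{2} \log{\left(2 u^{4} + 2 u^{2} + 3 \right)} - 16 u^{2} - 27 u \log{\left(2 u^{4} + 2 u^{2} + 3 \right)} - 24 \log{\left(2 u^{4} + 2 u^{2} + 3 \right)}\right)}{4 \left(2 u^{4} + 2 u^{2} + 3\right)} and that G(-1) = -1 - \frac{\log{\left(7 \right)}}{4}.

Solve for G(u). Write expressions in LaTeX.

G(u) = \frac{u^{2} \left(- 3 u - 4\right) \log{\left(2 u^{4} + 2 u^{2} + 3 \right)} - 4}{4}

G'(u) has the shape v'r + vr' for v = - \frac{3 u^{3}}{4} - u^{2} and r = \log{\left(2 u^{4} + 2 u^{2} + 3 \right)} — it is the derivative of the product v*r.
A general antiderivative is \left(- \frac{3 u^{3}}{4} - u^{2}\right) \log{\left(2 u^{4} + 2 u^{2} + 3 \right)} + C.
The condition gives C = -1 - \frac{\log{\left(7 \right)}}{4} - (- \frac{\log{\left(7 \right)}}{4}) = -1.
So G(u) = \frac{u^{2} \left(- 3 u - 4\right) \log{\left(2 u^{4} + 2 u^{2} + 3 \right)} - 4}{4}.
Check: d/du[\frac{u^{2} \left(- 3 u - 4\right) \log{\left(2 u^{4} + 2 u^{2} + 3 \right)} - 4}{4}] = \frac{- 18 u^{6} \log{\left(2 u^{4} + 2 u^{2} + 3 \right)} - 24 u^{6} - 16 u^{5} \log{\left(2 u^{4} + 2 u^{2} + 3 \right)} - 32 u^{5} - 18 u^{4} \log{\left(2 u^{4} + 2 u^{2} + 3 \right)} - 12 u^{4} - 16 u^{3} \log{\left(2 u^{4} + 2 u^{2} + 3 \right)} - 16 u^{3} - 27 u^{2} \log{\left(2 u^{4} + 2 u^{2} + 3 \right)} - 24 u \log{\left(2 u^{4} + 2 u^{2} + 3 \right)}}{8 u^{4} + 8 u^{2} + 12}, which equals G'(u).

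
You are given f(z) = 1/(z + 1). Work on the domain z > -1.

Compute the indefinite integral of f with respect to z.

F(z) = log(z + 1) + C

Recover f(z) by differentiating a candidate F(z); any mismatch rules it out.
Check: d/dz[log(z + 1)] = 1/(z + 1) = f(z).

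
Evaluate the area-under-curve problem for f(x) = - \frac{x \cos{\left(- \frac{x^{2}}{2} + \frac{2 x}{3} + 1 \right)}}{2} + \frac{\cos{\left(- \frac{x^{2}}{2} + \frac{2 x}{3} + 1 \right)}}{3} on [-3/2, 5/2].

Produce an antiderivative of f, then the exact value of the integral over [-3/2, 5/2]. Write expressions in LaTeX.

The substitution u = - \frac{x^{2}}{2} + \frac{2 x}{3} + 1 works: f is exactly (dF/du)*(du/dx) for that inner function.
F(x) = \frac{\sin{\left(- \frac{x^{2}}{2} + \frac{2 x}{3} + 1 \right)}}{2} is an antiderivative of f.
Check: d/dx[\frac{\sin{\left(- \frac{x^{2}}{2} + \frac{2 x}{3} + 1 \right)}}{2}] = - \frac{x \cos{\left(- \frac{x^{2}}{2} + \frac{2 x}{3} + 1 \right)}}{2} + \frac{\cos{\left(- \frac{x^{2}}{2} + \frac{2 x}{3} + 1 \right)}}{3} = f(x).
F(5/2) = - \frac{\sin{\left(\frac{11}{24} \right)}}{2}; F(-3/2) = - \frac{\sin{\left(\frac{9}{8} \right)}}{2}.
Integral = F(5/2) - F(-3/2) = - \frac{\sin{\left(\frac{11}{24} \right)}}{2} + \frac{\sin{\left(\frac{9}{8} \right)}}{2}.

Antiderivative: F(x) = \frac{\sin{\left(- \frac{x^{2}}{2} + \frac{2 x}{3} + 1 \right)}}{2}; value = - \frac{\sin{\left(\frac{11}{24} \right)}}{2} + \frac{\sin{\left(\frac{9}{8} \right)}}{2}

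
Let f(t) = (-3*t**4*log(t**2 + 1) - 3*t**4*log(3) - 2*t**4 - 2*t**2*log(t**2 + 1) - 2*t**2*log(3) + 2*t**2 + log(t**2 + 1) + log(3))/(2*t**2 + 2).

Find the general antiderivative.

F(t) = t*(1 - t**2)*log(3*t**2 + 3)/2 + C

Recognize the product-rule pattern: f = u'v + uv' with u = -t**3/2 + t/2, v = log(3*t**2 + 3), so integration by parts undoes it.
Check: d/dt[t*(1 - t**2)*log(3*t**2 + 3)/2] = (-3*t**4*log(t**2 + 1) - 3*t**4*log(3) - 2*t**4 - 2*t**2*log(t**2 + 1) - 2*t**2*log(3) + 2*t**2 + log(t**2 + 1) + log(3))/(2*t**2 + 2) = f(t).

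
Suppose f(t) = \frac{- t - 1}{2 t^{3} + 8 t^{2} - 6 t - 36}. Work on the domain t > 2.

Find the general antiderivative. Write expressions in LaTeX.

F(t) = - \frac{3 \log{\left(t - 2 \right)}}{50} + \frac{3 \log{\left(t + 3 \right)}}{50} + \frac{1}{5 t + 15} + C

Factor the denominator (2 \left(t - 2\right) \left(t + 3\right)^{2}) and decompose: f = \frac{3}{50 \left(t + 3\right)} - \frac{1}{5 \left(t + 3\right)^{2}} - \frac{3}{50 \left(t - 2\right)}; each piece integrates to a log, atan, or power term.
Check: d/dt[- \frac{3 \log{\left(t - 2 \right)}}{50} + \frac{3 \log{\left(t + 3 \right)}}{50} + \frac{1}{5 t + 15}] = \frac{- t - 1}{2 t^{3} + 8 t^{2} - 6 t - 36} = f(t).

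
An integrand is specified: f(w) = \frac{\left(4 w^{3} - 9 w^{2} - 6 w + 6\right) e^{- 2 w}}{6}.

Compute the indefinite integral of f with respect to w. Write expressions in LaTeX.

F(w) = \frac{\left(- 8 w^{3} + 6 w^{2} + 18 w - 3\right) e^{- 2 w}}{24} + C

f has the shape u'v + uv' for u = - \frac{w^{3}}{3} + \frac{w^{2}}{4} + \frac{3 w}{4} - \frac{1}{8} and v = e^{- 2 w} — it is the derivative of the product u*v.
Check: d/dw[\frac{\left(- 8 w^{3} + 6 w^{2} + 18 w - 3\right) e^{- 2 w}}{24}] = \frac{\left(4 w^{3} - 9 w^{2} - 6 w + 6\right) e^{- 2 w}}{6} = f(w).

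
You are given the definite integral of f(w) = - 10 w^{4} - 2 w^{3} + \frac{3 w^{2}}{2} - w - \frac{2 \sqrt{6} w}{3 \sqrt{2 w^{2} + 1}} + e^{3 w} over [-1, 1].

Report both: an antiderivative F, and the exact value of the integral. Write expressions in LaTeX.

Integrate term by term and add the pieces.
F(w) = - 2 w^{5} - \frac{w^{4}}{2} + \frac{w^{3}}{2} - \frac{w^{2}}{2} - \frac{2 \sqrt{3 w^{2} + \frac{3}{2}}}{3} + \frac{e^{3 w}}{3} is an antiderivative of f.
Check: d/dw[- 2 w^{5} - \frac{w^{4}}{2} + \frac{w^{3}}{2} - \frac{w^{2}}{2} - \frac{2 \sqrt{3 w^{2} + \frac{3}{2}}}{3} + \frac{e^{3 w}}{3}] = \frac{- 60 w^{4} \sqrt{2 w^{2} + 1} - 12 w^{3} \sqrt{2 w^{2} + 1} + 9 w^{2} \sqrt{2 w^{2} + 1} - 6 w \sqrt{2 w^{2} + 1} - 4 \sqrt{6} w + 6 \sqrt{2 w^{2} + 1} e^{3 w}}{6 \sqrt{2 w^{2} + 1}}, which equals f(w).
F(1) = - \frac{5}{2} - \sqrt{2} + \frac{e^{3}}{3}; F(-1) = - \sqrt{2} + \frac{1}{3 e^{3}} + \frac{1}{2}.
Integral = F(1) - F(-1) = -3 - \frac{1}{3 e^{3}} + \frac{e^{3}}{3}.

Antiderivative: F(w) = - 2 w^{5} - \frac{w^{4}}{2} + \frac{w^{3}}{2} - \frac{w^{2}}{2} - \frac{2 \sqrt{3 w^{2} + \frac{3}{2}}}{3} + \frac{e^{3 w}}{3}; value = -3 - \frac{1}{3 e^{3}} + \frac{e^{3}}{3}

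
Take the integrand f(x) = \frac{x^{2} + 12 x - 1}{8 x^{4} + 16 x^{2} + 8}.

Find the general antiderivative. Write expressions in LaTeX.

F(x) = \frac{- x - 6}{8 x^{2} + 8} + C

Recognize the product-rule pattern: f = u'v + uv' with u = \frac{1}{4 x^{2} + 4}, v = - \frac{x}{2} - 3, so integration by parts undoes it.
Check: d/dx[\frac{- x - 6}{8 x^{2} + 8}] = \frac{x^{2} + 12 x - 1}{8 x^{4} + 16 x^{2} + 8} = f(x).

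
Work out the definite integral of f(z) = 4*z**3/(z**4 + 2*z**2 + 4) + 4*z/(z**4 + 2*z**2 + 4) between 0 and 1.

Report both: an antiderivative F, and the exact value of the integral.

Antiderivative: F(z) = log(z**4/2 + z**2 + 2); value = -log(2) + log(7/2)

f matches the chain-rule pattern g'(h)*h' with inner function h(z) = z**4/2 + z**2 + 2; substituting u = h(z) collapses the integral.
F(z) = log(z**4/2 + z**2 + 2) is an antiderivative of f.
Check: d/dz[log(z**4/2 + z**2 + 2)] = (4*z**3 + 4*z)/(z**4 + 2*z**2 + 4), which equals f(z).
F(1) = log(7/2); F(0) = log(2).
Integral = F(1) - F(0) = -log(2) + log(7/2).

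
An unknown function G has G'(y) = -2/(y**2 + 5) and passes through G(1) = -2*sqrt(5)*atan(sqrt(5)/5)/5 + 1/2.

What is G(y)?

G(y) = -2*sqrt(5)*atan(sqrt(5)*y/5)/5 + 1/2

Differentiate the proposed G(y) back; it has to land on the given G'(y).
A general antiderivative is -2*sqrt(5)*atan(sqrt(5)*y/5)/5 + C.
The condition gives C = -2*sqrt(5)*atan(sqrt(5)/5)/5 + 1/2 - (-2*sqrt(5)*atan(sqrt(5)/5)/5) = 1/2.
So G(y) = -2*sqrt(5)*atan(sqrt(5)*y/5)/5 + 1/2.
Check: d/dy[-2*sqrt(5)*atan(sqrt(5)*y/5)/5 + 1/2] = -2/(y**2 + 5) = G'(y).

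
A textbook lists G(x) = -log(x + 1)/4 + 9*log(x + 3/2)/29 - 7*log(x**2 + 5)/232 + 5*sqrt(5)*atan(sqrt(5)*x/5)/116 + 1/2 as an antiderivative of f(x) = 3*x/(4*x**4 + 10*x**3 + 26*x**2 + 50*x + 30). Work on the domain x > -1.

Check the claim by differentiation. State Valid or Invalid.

d/dx[G] = 3*x/(4*x**4 + 10*x**3 + 26*x**2 + 50*x + 30)
This equals f(x) exactly, so the claim holds.

Valid - the claim checks out under differentiation.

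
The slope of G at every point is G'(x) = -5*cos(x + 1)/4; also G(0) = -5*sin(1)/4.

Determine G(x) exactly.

A first test for any G(x): its x-derivative must equal the given G'(x).
A general antiderivative is -5*sin(x + 1)/4 + C.
The condition gives C = -5*sin(1)/4 - (-5*sin(1)/4) = 0.
So G(x) = -5*sin(x + 1)/4.
Check: d/dx[-5*sin(x + 1)/4] = -5*cos(x + 1)/4 = G'(x).

G(x) = -5*sin(x + 1)/4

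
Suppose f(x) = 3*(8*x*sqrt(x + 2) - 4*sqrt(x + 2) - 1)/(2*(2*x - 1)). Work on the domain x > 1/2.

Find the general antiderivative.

F(x) = (16*x*sqrt(x + 2) + 32*sqrt(x + 2) - 3*log(2*x - 1))/4 + C

A candidate is checked by its d/dx: the result must match f(x).
Check: d/dx[(16*x*sqrt(x + 2) + 32*sqrt(x + 2) - 3*log(2*x - 1))/4] = (24*x**2 + 36*x - 3*sqrt(x + 2) - 24)/(4*x*sqrt(x + 2) - 2*sqrt(x + 2)), which equals f(x).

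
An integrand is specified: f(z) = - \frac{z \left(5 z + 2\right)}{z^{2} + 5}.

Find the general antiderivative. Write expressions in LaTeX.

F(z) = - 5 z - \log{\left(z^{2} + 5 \right)} + 5 \sqrt{5} \operatorname{atan}{\left(\frac{\sqrt{5} z}{5} \right)} + C

Differentiate the proposed F(z) back; it has to land on f(z) exactly.
Check: d/dz[- 5 z - \log{\left(z^{2} + 5 \right)} + 5 \sqrt{5} \operatorname{atan}{\left(\frac{\sqrt{5} z}{5} \right)}] = \frac{- 5 z^{2} - 2 z}{z^{2} + 5}, which equals f(z).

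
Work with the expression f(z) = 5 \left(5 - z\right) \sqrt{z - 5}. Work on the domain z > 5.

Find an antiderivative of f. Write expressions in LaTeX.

For F(z) to be correct the identity F'(z) - f(z) = 0 must hold.
Check: d/dz[- 2 z^{2} \sqrt{z - 5} + 20 z \sqrt{z - 5} - 50 \sqrt{z - 5}] = \frac{- 5 z^{2} + 50 z - 125}{\sqrt{z - 5}}, which equals f(z).

An antiderivative is F(z) = - 2 z^{2} \sqrt{z - 5} + 20 z \sqrt{z - 5} - 50 \sqrt{z - 5}.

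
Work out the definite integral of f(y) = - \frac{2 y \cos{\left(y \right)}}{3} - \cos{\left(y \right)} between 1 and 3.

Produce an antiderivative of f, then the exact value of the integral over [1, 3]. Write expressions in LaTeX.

The integrand splits into summands that can be handled one at a time.
F(y) = - \frac{2 y \sin{\left(y \right)}}{3} - \sin{\left(y \right)} - \frac{2 \cos{\left(y \right)}}{3} is an antiderivative of f.
Check: d/dy[- \frac{2 y \sin{\left(y \right)}}{3} - \sin{\left(y \right)} - \frac{2 \cos{\left(y \right)}}{3}] = - \frac{2 y \cos{\left(y \right)}}{3} - \cos{\left(y \right)} = f(y).
F(3) = - 3 \sin{\left(3 \right)} - \frac{2 \cos{\left(3 \right)}}{3}; F(1) = - \frac{5 \sin{\left(1 \right)}}{3} - \frac{2 \cos{\left(1 \right)}}{3}.
Integral = F(3) - F(1) = - 3 \sin{\left(3 \right)} + \frac{2 \cos{\left(1 \right)}}{3} - \frac{2 \cos{\left(3 \right)}}{3} + \frac{5 \sin{\left(1 \right)}}{3}.

Antiderivative: F(y) = - \frac{2 y \sin{\left(y \right)}}{3} - \sin{\left(y \right)} - \frac{2 \cos{\left(y \right)}}{3}; value = - 3 \sin{\left(3 \right)} + \frac{2 \cos{\left(1 \right)}}{3} - \frac{2 \cos{\left(3 \right)}}{3} + \frac{5 \sin{\left(1 \right)}}{3}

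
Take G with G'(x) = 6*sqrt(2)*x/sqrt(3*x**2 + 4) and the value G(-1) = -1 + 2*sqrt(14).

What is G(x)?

G'(x) matches the chain-rule pattern g'(h)*h' with inner function h(x) = 3*x**2/2 + 2; substituting u = h(x) collapses the integral.
A general antiderivative is 4*sqrt(3*x**2/2 + 2) + C.
The condition gives C = -1 + 2*sqrt(14) - (2*sqrt(14)) = -1.
So G(x) = 4*sqrt(3*x**2/2 + 2) - 1.
Check: d/dx[4*sqrt(3*x**2/2 + 2) - 1] = 6*sqrt(2)*x/sqrt(3*x**2 + 4) = G'(x).

G(x) = 4*sqrt(3*x**2/2 + 2) - 1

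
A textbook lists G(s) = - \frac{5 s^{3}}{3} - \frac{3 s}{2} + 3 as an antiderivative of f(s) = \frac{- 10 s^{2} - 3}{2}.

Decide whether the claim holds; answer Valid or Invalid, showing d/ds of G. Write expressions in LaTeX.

Valid - the claim checks out under differentiation.

d/ds[G] = - 5 s^{2} - \frac{3}{2}
This equals f(s) exactly, so the claim holds.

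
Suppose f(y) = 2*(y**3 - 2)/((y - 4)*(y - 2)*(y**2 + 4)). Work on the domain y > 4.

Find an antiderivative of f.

Factor the denominator ((y - 4)*(y - 2)*(y**2 + 4)) and decompose: f = -(7*y - 22)/(20*(y**2 + 4)) - 3/(4*(y - 2)) + 31/(10*(y - 4)); each piece integrates to a log, atan, or power term.
Check: d/dy[31*log(y - 4)/10 - 3*log(y - 2)/4 - 7*log(y**2 + 4)/40 + 11*atan(y/2)/20] = (2*y**3 - 4)/(y**4 - 6*y**3 + 12*y**2 - 24*y + 32), which equals f(y).

An antiderivative is F(y) = 31*log(y - 4)/10 - 3*log(y - 2)/4 - 7*log(y**2 + 4)/40 + 11*atan(y/2)/20.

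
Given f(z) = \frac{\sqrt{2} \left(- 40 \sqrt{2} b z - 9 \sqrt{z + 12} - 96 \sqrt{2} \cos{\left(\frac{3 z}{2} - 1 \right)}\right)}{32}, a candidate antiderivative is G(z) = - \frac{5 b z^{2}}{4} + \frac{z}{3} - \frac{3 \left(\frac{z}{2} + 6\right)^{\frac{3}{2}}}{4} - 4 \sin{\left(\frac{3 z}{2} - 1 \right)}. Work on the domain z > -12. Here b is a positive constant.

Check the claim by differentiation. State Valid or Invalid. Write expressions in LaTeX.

d/dz[G] = \frac{\sqrt{2} \left(- 120 \sqrt{2} b z - 27 \sqrt{z + 12} - 288 \sqrt{2} \cos{\left(\frac{3 z}{2} - 1 \right)} + 16 \sqrt{2}\right)}{96}
d/dz[G] - f(z) = \frac{1}{3} != 0.

Invalid: d/dz[G] - f = \frac{1}{3}, which is not 0.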